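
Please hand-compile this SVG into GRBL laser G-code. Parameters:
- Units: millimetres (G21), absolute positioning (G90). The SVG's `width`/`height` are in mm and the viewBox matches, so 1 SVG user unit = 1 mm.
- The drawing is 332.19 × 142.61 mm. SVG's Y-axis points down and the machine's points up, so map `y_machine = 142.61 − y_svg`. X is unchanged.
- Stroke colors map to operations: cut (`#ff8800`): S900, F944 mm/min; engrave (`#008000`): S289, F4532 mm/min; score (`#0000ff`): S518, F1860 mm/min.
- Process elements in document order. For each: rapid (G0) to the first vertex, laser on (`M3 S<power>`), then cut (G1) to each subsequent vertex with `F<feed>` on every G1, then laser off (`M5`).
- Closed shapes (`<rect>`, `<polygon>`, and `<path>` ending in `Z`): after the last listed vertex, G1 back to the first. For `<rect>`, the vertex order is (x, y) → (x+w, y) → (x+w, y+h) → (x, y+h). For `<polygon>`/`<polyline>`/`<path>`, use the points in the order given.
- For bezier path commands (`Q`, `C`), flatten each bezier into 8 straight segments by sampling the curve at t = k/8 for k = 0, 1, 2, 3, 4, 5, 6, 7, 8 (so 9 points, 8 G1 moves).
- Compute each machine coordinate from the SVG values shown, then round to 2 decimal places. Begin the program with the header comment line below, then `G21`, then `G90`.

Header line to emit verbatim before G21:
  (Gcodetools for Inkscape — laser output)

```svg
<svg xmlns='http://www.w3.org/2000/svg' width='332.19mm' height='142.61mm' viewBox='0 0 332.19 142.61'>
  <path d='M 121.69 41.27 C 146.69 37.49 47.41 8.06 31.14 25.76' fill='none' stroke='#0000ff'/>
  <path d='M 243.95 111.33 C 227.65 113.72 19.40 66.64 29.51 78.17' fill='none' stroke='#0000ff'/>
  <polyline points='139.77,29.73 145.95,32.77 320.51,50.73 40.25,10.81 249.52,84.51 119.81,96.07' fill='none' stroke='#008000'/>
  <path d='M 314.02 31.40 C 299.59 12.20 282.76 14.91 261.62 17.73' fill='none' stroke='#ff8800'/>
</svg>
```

(Gcodetools for Inkscape — laser output)
G21
G90
G0 X121.69 Y101.34
M3 S518
G1 X125.64 Y103.82 F1860
G1 X120.38 Y107.85 F1860
G1 X108.32 Y112.58 F1860
G1 X91.89 Y117.15 F1860
G1 X73.53 Y120.72 F1860
G1 X55.67 Y122.43 F1860
G1 X40.73 Y121.42 F1860
G1 X31.14 Y116.85 F1860
M5
G0 X243.95 Y31.28
M3 S518
G1 X229.64 Y32.49 F1860
G1 X202.15 Y37.07 F1860
G1 X166.27 Y43.76 F1860
G1 X126.83 Y51.29 F1860
G1 X88.62 Y58.38 F1860
G1 X56.46 Y63.79 F1860
G1 X35.15 Y66.23 F1860
G1 X29.51 Y64.44 F1860
M5
G0 X139.77 Y112.88
M3 S289
G1 X145.95 Y109.84 F4532
G1 X320.51 Y91.88 F4532
G1 X40.25 Y131.80 F4532
G1 X249.52 Y58.10 F4532
G1 X119.81 Y46.54 F4532
M5
G0 X314.02 Y111.21
M3 S900
G1 X308.49 Y117.43 F944
G1 X302.72 Y121.84 F944
G1 X296.67 Y124.72 F944
G1 X290.34 Y126.30 F944
G1 X283.68 Y126.86 F944
G1 X276.70 Y126.63 F944
G1 X269.35 Y125.89 F944
G1 X261.62 Y124.88 F944
M5

Since the viewBox matches the mm dimensions, user units are millimetres directly. The only transform is the Y-flip y_m = 142.61 − y_svg.

Shape 1 is a cubic bezier drawn with `<path>`. Its stroke #0000ff means score at S518, F1860. After flipping Y the toolpath is (121.69,101.34) → (125.64,103.82) → (120.38,107.85) → (108.32,112.58) → (91.89,117.15) → (73.53,120.72) → (55.67,122.43) → (40.73,121.42) → (31.14,116.85).

Shape 2 is a cubic bezier drawn with `<path>`. Its stroke #0000ff means score at S518, F1860. After flipping Y the toolpath is (243.95,31.28) → (229.64,32.49) → (202.15,37.07) → (166.27,43.76) → (126.83,51.29) → (88.62,58.38) → (56.46,63.79) → (35.15,66.23) → (29.51,64.44).

Shape 3 is a open polyline drawn with `<polyline>`. Its stroke #008000 means engrave at S289, F4532. After flipping Y the toolpath is (139.77,112.88) → (145.95,109.84) → (320.51,91.88) → (40.25,131.80) → (249.52,58.10) → (119.81,46.54).

Shape 4 is a cubic bezier drawn with `<path>`. Its stroke #ff8800 means cut at S900, F944. After flipping Y the toolpath is (314.02,111.21) → (308.49,117.43) → (302.72,121.84) → (296.67,124.72) → (290.34,126.30) → (283.68,126.86) → (276.70,126.63) → (269.35,125.89) → (261.62,124.88).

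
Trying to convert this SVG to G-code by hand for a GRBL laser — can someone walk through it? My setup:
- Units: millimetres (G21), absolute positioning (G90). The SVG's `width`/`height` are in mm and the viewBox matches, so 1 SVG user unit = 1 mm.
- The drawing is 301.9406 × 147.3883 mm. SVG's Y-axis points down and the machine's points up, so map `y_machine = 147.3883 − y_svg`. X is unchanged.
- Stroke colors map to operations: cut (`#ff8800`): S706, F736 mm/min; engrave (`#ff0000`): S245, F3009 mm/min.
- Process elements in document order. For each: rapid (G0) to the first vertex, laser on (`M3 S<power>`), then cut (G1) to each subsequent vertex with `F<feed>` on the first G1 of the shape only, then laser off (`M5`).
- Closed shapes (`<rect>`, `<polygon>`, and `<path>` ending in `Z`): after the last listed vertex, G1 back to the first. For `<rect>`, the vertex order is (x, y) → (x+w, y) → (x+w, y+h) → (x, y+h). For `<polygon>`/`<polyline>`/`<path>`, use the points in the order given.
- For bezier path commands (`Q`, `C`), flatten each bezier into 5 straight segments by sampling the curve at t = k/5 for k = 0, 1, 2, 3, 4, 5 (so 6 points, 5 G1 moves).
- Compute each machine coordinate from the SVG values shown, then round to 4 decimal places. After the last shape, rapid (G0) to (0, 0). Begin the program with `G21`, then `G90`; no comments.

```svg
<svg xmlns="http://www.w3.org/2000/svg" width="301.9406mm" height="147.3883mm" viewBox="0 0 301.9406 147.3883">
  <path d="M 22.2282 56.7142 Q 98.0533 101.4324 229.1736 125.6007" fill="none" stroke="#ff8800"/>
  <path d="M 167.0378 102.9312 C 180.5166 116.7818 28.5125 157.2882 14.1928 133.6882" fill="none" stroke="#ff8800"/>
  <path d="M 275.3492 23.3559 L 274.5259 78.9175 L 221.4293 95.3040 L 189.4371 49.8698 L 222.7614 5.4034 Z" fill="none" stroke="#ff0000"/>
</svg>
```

G21
G90
G0 X22.2282 Y90.6741
M3 S706
G1 X54.7700 Y73.6088 F736
G1 X91.7355 Y58.1875
G1 X133.1246 Y44.4102
G1 X178.9373 Y32.2769
G1 X229.1736 Y21.7876
M5
G0 X167.0378 Y44.4571
M3 S706
G1 X157.6925 Y33.6741 F736
G1 X123.1833 Y20.8504
G1 X78.0622 Y10.3424
G1 X36.8814 Y6.5068
G1 X14.1928 Y13.7001
M5
G0 X275.3492 Y124.0324
M3 S245
G1 X274.5259 Y68.4708 F3009
G1 X221.4293 Y52.0843
G1 X189.4371 Y97.5185
G1 X222.7614 Y141.9849
G1 X275.3492 Y124.0324
M5
G0 X0.0000 Y0.0000

1 u = 1 mm; y_m = 147.3883 − y.

[1] `<path>` quadratic bezier, #ff8800→cut S706 F736: (22.2282,90.6741) → (54.7700,73.6088) → (91.7355,58.1875) → (133.1246,44.4102) → (178.9373,32.2769) → (229.1736,21.7876)

[2] `<path>` cubic bezier, #ff8800→cut S706 F736: (167.0378,44.4571) → (157.6925,33.6741) → (123.1833,20.8504) → (78.0622,10.3424) → (36.8814,6.5068) → (14.1928,13.7001)

[3] `<path>` regular polygon, #ff0000→engrave S245 F3009: (275.3492,124.0324) → (274.5259,68.4708) → (221.4293,52.0843) → (189.4371,97.5185) → (222.7614,141.9849) → (275.3492,124.0324) (closed)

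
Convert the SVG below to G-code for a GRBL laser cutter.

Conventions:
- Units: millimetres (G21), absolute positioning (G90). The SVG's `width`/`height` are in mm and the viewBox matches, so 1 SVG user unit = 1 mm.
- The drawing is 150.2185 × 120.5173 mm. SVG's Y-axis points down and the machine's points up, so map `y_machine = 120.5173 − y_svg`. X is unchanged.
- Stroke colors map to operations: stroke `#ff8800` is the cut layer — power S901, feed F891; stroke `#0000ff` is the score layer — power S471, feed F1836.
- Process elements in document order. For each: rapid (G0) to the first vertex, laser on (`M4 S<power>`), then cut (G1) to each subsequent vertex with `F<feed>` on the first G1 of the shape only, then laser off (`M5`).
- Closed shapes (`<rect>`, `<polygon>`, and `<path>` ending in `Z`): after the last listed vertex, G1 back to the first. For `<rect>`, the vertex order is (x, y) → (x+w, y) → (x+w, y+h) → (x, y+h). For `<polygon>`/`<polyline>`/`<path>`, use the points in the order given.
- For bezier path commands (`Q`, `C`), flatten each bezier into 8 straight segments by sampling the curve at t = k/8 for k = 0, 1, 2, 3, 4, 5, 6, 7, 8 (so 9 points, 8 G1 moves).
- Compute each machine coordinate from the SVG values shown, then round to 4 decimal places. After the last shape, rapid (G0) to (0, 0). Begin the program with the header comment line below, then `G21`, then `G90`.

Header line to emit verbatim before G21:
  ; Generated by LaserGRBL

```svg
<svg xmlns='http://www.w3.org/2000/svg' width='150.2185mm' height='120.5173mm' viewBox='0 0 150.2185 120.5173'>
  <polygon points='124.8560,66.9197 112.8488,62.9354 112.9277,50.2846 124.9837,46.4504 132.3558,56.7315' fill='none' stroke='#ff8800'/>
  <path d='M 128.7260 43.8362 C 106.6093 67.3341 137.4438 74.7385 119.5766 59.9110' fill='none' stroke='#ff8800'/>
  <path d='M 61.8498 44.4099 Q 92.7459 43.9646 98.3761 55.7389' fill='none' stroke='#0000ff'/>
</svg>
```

1 u = 1 mm; y_m = 120.5173 − y.

[1] `<polygon>` regular polygon, #ff8800→cut S901 F891: (124.8560,53.5976) → (112.8488,57.5819) → (112.9277,70.2327) → (124.9837,74.0669) → (132.3558,63.7858) → (124.8560,53.5976) (closed)

[2] `<path>` cubic bezier, #ff8800→cut S901 F891: (128.7260,76.6811) → (122.7158,68.6358) → (120.4785,62.1711) → (120.8229,57.3591) → (122.5577,54.2717) → (124.4918,52.9807) → (125.4338,53.5582) → (124.1924,56.0761) → (119.5766,60.6063)

[3] `<path>` quadratic bezier, #0000ff→score S471 F1836: (61.8498,76.1074) → (69.1790,76.0278) → (75.7187,75.5663) → (81.4689,74.7230) → (86.4294,73.4978) → (90.6004,71.8907) → (93.9819,69.9018) → (96.5738,67.5310) → (98.3761,64.7784)

; Generated by LaserGRBL
G21
G90
G0 X124.8560 Y53.5976
M4 S901
G1 X112.8488 Y57.5819 F891
G1 X112.9277 Y70.2327
G1 X124.9837 Y74.0669
G1 X132.3558 Y63.7858
G1 X124.8560 Y53.5976
M5
G0 X128.7260 Y76.6811
M4 S901
G1 X122.7158 Y68.6358 F891
G1 X120.4785 Y62.1711
G1 X120.8229 Y57.3591
G1 X122.5577 Y54.2717
G1 X124.4918 Y52.9807
G1 X125.4338 Y53.5582
G1 X124.1924 Y56.0761
G1 X119.5766 Y60.6063
M5
G0 X61.8498 Y76.1074
M4 S471
G1 X69.1790 Y76.0278 F1836
G1 X75.7187 Y75.5663
G1 X81.4689 Y74.7230
G1 X86.4294 Y73.4978
G1 X90.6004 Y71.8907
G1 X93.9819 Y69.9018
G1 X96.5738 Y67.5310
G1 X98.3761 Y64.7784
M5
G0 X0.0000 Y0.0000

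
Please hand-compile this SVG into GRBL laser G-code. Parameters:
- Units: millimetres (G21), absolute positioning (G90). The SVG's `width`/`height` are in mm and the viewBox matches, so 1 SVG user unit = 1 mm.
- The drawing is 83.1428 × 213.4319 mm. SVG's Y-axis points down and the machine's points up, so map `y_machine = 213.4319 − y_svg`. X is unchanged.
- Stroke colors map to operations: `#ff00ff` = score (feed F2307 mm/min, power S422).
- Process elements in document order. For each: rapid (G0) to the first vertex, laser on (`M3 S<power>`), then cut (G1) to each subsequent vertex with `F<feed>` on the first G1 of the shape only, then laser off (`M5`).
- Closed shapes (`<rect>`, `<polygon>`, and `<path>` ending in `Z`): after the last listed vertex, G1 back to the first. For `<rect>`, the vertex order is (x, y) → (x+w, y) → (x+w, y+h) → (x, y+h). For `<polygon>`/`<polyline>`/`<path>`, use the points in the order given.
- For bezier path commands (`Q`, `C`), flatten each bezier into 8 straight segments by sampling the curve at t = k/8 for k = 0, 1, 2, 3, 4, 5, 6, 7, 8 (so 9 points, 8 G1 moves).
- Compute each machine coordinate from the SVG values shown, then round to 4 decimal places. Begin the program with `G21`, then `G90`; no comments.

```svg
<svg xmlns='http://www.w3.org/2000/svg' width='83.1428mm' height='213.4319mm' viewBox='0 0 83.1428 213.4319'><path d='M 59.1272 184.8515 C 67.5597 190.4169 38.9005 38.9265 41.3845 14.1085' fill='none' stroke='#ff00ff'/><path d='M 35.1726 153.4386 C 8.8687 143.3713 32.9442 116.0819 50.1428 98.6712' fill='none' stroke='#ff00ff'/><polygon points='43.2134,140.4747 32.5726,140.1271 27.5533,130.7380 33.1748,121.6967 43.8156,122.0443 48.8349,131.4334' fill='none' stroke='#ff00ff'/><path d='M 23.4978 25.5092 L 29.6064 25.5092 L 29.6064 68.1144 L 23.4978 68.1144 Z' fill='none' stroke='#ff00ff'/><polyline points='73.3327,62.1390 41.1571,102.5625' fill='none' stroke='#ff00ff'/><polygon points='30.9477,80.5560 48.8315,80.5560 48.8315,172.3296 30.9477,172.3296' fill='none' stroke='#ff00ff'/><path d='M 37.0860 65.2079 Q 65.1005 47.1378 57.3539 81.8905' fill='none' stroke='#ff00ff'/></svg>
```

G21
G90
G0 X59.1272 Y28.5804
M3 S422
G1 X60.6840 Y33.3012 F2307
G1 X59.5631 Y49.4211
G1 X56.5640 Y73.6150
G1 X52.4865 Y102.5581
G1 X48.1302 Y132.9255
G1 X44.2947 Y161.3921
G1 X41.7796 Y184.6330
G1 X41.3845 Y199.3234
M5
G0 X35.1726 Y59.9933
M3 S422
G1 X27.5583 Y64.5229 F2307
G1 X23.9962 Y70.3495
G1 X23.8151 Y77.1554
G1 X26.3443 Y84.6232
G1 X30.9126 Y92.4352
G1 X36.8491 Y100.2739
G1 X43.4828 Y107.8216
G1 X50.1428 Y114.7607
M5
G0 X43.2134 Y72.9572
M3 S422
G1 X32.5726 Y73.3048 F2307
G1 X27.5533 Y82.6939
G1 X33.1748 Y91.7352
G1 X43.8156 Y91.3876
G1 X48.8349 Y81.9985
G1 X43.2134 Y72.9572
M5
G0 X23.4978 Y187.9227
M3 S422
G1 X29.6064 Y187.9227 F2307
G1 X29.6064 Y145.3175
G1 X23.4978 Y145.3175
G1 X23.4978 Y187.9227
M5
G0 X73.3327 Y151.2929
M3 S422
G1 X41.1571 Y110.8694 F2307
M5
G0 X30.9477 Y132.8759
M3 S422
G1 X48.8315 Y132.8759 F2307
G1 X48.8315 Y41.1023
G1 X30.9477 Y41.1023
G1 X30.9477 Y132.8759
M5
G0 X37.0860 Y148.2240
M3 S422
G1 X43.5309 Y151.9162 F2307
G1 X48.8582 Y153.9576
G1 X53.0680 Y154.3484
G1 X56.1602 Y153.0884
G1 X58.1349 Y150.1777
G1 X58.9921 Y145.6163
G1 X58.7318 Y139.4042
G1 X57.3539 Y131.5414
M5

Since the viewBox matches the mm dimensions, user units are millimetres directly. The only transform is the Y-flip y_m = 213.4319 − y_svg.

Shape 1 is a cubic bezier drawn with `<path>`. Its stroke #ff00ff means score at S422, F2307. After flipping Y the toolpath is (59.1272,28.5804) → (60.6840,33.3012) → (59.5631,49.4211) → (56.5640,73.6150) → (52.4865,102.5581) → (48.1302,132.9255) → (44.2947,161.3921) → (41.7796,184.6330) → (41.3845,199.3234).

Shape 2 is a cubic bezier drawn with `<path>`. Its stroke #ff00ff means score at S422, F2307. After flipping Y the toolpath is (35.1726,59.9933) → (27.5583,64.5229) → (23.9962,70.3495) → (23.8151,77.1554) → (26.3443,84.6232) → (30.9126,92.4352) → (36.8491,100.2739) → (43.4828,107.8216) → (50.1428,114.7607).

Shape 3 is a regular polygon drawn with `<polygon>`. Its stroke #ff00ff means score at S422, F2307. After flipping Y the toolpath is (43.2134,72.9572) → (32.5726,73.3048) → (27.5533,82.6939) → (33.1748,91.7352) → (43.8156,91.3876) → (48.8349,81.9985) → (43.2134,72.9572), returning to the start.

Shape 4 is a rectangle drawn with `<path>`. Its stroke #ff00ff means score at S422, F2307. After flipping Y the toolpath is (23.4978,187.9227) → (29.6064,187.9227) → (29.6064,145.3175) → (23.4978,145.3175) → (23.4978,187.9227), returning to the start.

Shape 5 is a line segment drawn with `<polyline>`. Its stroke #ff00ff means score at S422, F2307. After flipping Y the toolpath is (73.3327,151.2929) → (41.1571,110.8694).

Shape 6 is a rectangle drawn with `<polygon>`. Its stroke #ff00ff means score at S422, F2307. After flipping Y the toolpath is (30.9477,132.8759) → (48.8315,132.8759) → (48.8315,41.1023) → (30.9477,41.1023) → (30.9477,132.8759), returning to the start.

Shape 7 is a quadratic bezier drawn with `<path>`. Its stroke #ff00ff means score at S422, F2307. After flipping Y the toolpath is (37.0860,148.2240) → (43.5309,151.9162) → (48.8582,153.9576) → (53.0680,154.3484) → (56.1602,153.0884) → (58.1349,150.1777) → (58.9921,145.6163) → (58.7318,139.4042) → (57.3539,131.5414).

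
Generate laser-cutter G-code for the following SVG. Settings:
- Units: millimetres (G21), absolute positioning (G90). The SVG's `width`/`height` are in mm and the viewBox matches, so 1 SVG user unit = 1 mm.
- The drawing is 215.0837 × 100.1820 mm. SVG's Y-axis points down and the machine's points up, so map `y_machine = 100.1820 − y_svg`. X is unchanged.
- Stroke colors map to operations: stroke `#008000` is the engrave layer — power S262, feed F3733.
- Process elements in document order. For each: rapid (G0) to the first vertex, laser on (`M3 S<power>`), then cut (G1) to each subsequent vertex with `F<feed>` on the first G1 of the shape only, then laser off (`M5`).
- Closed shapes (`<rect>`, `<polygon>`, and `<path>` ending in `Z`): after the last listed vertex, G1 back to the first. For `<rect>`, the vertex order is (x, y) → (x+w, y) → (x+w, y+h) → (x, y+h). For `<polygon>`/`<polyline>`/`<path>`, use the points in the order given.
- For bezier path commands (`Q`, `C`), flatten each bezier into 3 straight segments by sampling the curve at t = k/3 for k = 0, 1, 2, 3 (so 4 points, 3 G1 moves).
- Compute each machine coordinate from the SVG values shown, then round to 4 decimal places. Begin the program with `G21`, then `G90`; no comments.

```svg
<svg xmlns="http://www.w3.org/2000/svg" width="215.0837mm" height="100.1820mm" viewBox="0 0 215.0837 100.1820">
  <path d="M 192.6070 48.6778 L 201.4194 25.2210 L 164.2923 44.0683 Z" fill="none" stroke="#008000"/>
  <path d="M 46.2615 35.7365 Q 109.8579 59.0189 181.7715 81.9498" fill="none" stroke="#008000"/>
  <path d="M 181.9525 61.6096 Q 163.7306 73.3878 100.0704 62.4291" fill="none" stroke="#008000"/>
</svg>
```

Since the viewBox matches the mm dimensions, user units are millimetres directly. The only transform is the Y-flip y_m = 100.1820 − y_svg.

Shape 1 is a closed polygon drawn with `<path>`. Its stroke #008000 means engrave at S262, F3733. After flipping Y the toolpath is (192.6070,51.5042) → (201.4194,74.9610) → (164.2923,56.1137) → (192.6070,51.5042), returning to the start.

Shape 2 is a quadratic bezier drawn with `<path>`. Its stroke #008000 means engrave at S262, F3733. After flipping Y the toolpath is (46.2615,64.4455) → (89.5832,48.9630) → (134.7532,33.5585) → (181.7715,18.2322).

Shape 3 is a quadratic bezier drawn with `<path>`. Its stroke #008000 means engrave at S262, F3733. After flipping Y the toolpath is (181.9525,38.5724) → (164.7559,33.2466) → (137.4618,32.9734) → (100.0704,37.7529).

G21
G90
G0 X192.6070 Y51.5042
M3 S262
G1 X201.4194 Y74.9610 F3733
G1 X164.2923 Y56.1137
G1 X192.6070 Y51.5042
M5
G0 X46.2615 Y64.4455
M3 S262
G1 X89.5832 Y48.9630 F3733
G1 X134.7532 Y33.5585
G1 X181.7715 Y18.2322
M5
G0 X181.9525 Y38.5724
M3 S262
G1 X164.7559 Y33.2466 F3733
G1 X137.4618 Y32.9734
G1 X100.0704 Y37.7529
M5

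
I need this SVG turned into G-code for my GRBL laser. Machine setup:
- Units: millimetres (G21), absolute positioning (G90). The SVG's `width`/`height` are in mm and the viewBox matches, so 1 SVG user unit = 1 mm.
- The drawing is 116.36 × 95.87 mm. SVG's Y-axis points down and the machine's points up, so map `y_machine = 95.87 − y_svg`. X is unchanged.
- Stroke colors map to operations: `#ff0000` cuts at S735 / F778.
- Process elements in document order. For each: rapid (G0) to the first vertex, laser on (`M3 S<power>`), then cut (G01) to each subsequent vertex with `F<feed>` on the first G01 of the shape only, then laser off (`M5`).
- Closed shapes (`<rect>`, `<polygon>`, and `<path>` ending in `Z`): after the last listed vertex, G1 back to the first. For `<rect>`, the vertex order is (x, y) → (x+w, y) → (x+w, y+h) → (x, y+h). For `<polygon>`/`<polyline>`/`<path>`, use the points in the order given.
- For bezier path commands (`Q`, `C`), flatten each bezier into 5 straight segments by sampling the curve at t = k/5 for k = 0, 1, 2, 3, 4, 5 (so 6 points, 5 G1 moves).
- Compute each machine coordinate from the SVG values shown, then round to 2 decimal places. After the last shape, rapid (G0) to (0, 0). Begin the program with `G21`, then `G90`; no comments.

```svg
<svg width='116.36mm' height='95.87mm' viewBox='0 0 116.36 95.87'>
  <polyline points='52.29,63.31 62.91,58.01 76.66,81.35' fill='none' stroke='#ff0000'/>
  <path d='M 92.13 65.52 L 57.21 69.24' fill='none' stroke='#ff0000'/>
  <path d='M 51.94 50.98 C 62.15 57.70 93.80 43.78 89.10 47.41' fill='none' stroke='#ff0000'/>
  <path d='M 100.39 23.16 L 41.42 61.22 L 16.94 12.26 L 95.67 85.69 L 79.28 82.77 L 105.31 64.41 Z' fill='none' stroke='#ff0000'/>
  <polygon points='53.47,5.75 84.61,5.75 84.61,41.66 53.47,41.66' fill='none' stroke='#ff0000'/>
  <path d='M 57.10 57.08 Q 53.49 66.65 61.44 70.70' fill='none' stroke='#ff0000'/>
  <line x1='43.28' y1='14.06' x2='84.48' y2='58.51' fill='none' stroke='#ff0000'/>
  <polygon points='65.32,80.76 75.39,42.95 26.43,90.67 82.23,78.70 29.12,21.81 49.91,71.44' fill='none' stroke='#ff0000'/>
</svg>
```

G21
G90
G0 X52.29 Y32.56
M3 S735
G01 X62.91 Y37.86 F778
G01 X76.66 Y14.52
M5
G0 X92.13 Y30.35
M3 S735
G01 X57.21 Y26.63 F778
M5
G0 X51.94 Y44.89
M3 S735
G01 X60.18 Y43.03 F778
G01 X70.78 Y44.29
G01 X80.99 Y46.84
G01 X88.02 Y48.84
G01 X89.10 Y48.46
M5
G0 X100.39 Y72.71
M3 S735
G01 X41.42 Y34.65 F778
G01 X16.94 Y83.61
G01 X95.67 Y10.18
G01 X79.28 Y13.10
G01 X105.31 Y31.46
G01 X100.39 Y72.71
M5
G0 X53.47 Y90.12
M3 S735
G01 X84.61 Y90.12 F778
G01 X84.61 Y54.21
G01 X53.47 Y54.21
G01 X53.47 Y90.12
M5
G0 X57.10 Y38.79
M3 S735
G01 X56.12 Y35.18 F778
G01 X56.06 Y32.02
G01 X56.93 Y29.29
G01 X58.72 Y27.01
G01 X61.44 Y25.17
M5
G0 X43.28 Y81.81
M3 S735
G01 X84.48 Y37.36 F778
M5
G0 X65.32 Y15.11
M3 S735
G01 X75.39 Y52.92 F778
G01 X26.43 Y5.20
G01 X82.23 Y17.17
G01 X29.12 Y74.06
G01 X49.91 Y24.43
G01 X65.32 Y15.11
M5
G0 X0.00 Y0.00

1 u = 1 mm; y_m = 95.87 − y.

[1] `<polyline>` open polyline, #ff0000→cut S735 F778: (52.29,32.56) → (62.91,37.86) → (76.66,14.52)

[2] `<path>` line segment, #ff0000→cut S735 F778: (92.13,30.35) → (57.21,26.63)

[3] `<path>` cubic bezier, #ff0000→cut S735 F778: (51.94,44.89) → (60.18,43.03) → (70.78,44.29) → (80.99,46.84) → (88.02,48.84) → (89.10,48.46)

[4] `<path>` closed polygon, #ff0000→cut S735 F778: (100.39,72.71) → (41.42,34.65) → (16.94,83.61) → (95.67,10.18) → (79.28,13.10) → (105.31,31.46) → (100.39,72.71) (closed)

[5] `<polygon>` rectangle, #ff0000→cut S735 F778: (53.47,90.12) → (84.61,90.12) → (84.61,54.21) → (53.47,54.21) → (53.47,90.12) (closed)

[6] `<path>` quadratic bezier, #ff0000→cut S735 F778: (57.10,38.79) → (56.12,35.18) → (56.06,32.02) → (56.93,29.29) → (58.72,27.01) → (61.44,25.17)

[7] `<line>` line segment, #ff0000→cut S735 F778: (43.28,81.81) → (84.48,37.36)

[8] `<polygon>` closed polygon, #ff0000→cut S735 F778: (65.32,15.11) → (75.39,52.92) → (26.43,5.20) → (82.23,17.17) → (29.12,74.06) → (49.91,24.43) → (65.32,15.11) (closed)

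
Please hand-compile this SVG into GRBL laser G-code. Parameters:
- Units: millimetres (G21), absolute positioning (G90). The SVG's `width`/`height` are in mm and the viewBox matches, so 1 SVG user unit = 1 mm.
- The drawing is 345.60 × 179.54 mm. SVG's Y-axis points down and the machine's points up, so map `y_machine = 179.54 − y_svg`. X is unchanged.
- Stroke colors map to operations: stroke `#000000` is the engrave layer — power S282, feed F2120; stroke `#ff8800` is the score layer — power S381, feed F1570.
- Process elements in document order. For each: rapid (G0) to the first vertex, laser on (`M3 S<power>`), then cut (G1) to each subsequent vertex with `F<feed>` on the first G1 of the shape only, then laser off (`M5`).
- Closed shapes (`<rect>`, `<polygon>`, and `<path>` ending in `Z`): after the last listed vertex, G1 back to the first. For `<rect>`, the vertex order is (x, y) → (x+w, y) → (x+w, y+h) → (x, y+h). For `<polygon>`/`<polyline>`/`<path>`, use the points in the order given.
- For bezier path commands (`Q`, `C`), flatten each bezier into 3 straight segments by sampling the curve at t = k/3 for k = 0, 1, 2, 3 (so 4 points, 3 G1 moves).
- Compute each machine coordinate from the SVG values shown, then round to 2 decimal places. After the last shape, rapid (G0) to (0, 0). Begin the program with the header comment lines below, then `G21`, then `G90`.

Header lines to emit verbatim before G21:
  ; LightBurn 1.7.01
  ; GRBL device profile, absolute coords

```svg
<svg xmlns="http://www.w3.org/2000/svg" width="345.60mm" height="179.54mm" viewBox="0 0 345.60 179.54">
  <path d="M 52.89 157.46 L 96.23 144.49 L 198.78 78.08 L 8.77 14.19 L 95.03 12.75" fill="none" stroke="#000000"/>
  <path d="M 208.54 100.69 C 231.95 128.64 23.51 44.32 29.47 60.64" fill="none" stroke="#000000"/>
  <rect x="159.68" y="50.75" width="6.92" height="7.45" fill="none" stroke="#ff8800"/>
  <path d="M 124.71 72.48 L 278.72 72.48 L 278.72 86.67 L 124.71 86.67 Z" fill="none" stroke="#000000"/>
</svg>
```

1 u = 1 mm; y_m = 179.54 − y.

[1] `<path>` open polyline, #000000→engrave S282 F2120: (52.89,22.08) → (96.23,35.05) → (198.78,101.46) → (8.77,165.35) → (95.03,166.79)

[2] `<path>` cubic bezier, #000000→engrave S282 F2120: (208.54,78.85) → (171.19,80.44) → (78.45,109.56) → (29.47,118.90)

[3] `<rect>` rectangle, #ff8800→score S381 F1570: (159.68,128.79) → (166.60,128.79) → (166.60,121.34) → (159.68,121.34) → (159.68,128.79) (closed)

[4] `<path>` rectangle, #000000→engrave S282 F2120: (124.71,107.06) → (278.72,107.06) → (278.72,92.87) → (124.71,92.87) → (124.71,107.06) (closed)

; LightBurn 1.7.01
; GRBL device profile, absolute coords
G21
G90
G0 X52.89 Y22.08
M3 S282
G1 X96.23 Y35.05 F2120
G1 X198.78 Y101.46
G1 X8.77 Y165.35
G1 X95.03 Y166.79
M5
G0 X208.54 Y78.85
M3 S282
G1 X171.19 Y80.44 F2120
G1 X78.45 Y109.56
G1 X29.47 Y118.90
M5
G0 X159.68 Y128.79
M3 S381
G1 X166.60 Y128.79 F1570
G1 X166.60 Y121.34
G1 X159.68 Y121.34
G1 X159.68 Y128.79
M5
G0 X124.71 Y107.06
M3 S282
G1 X278.72 Y107.06 F2120
G1 X278.72 Y92.87
G1 X124.71 Y92.87
G1 X124.71 Y107.06
M5
G0 X0.00 Y0.00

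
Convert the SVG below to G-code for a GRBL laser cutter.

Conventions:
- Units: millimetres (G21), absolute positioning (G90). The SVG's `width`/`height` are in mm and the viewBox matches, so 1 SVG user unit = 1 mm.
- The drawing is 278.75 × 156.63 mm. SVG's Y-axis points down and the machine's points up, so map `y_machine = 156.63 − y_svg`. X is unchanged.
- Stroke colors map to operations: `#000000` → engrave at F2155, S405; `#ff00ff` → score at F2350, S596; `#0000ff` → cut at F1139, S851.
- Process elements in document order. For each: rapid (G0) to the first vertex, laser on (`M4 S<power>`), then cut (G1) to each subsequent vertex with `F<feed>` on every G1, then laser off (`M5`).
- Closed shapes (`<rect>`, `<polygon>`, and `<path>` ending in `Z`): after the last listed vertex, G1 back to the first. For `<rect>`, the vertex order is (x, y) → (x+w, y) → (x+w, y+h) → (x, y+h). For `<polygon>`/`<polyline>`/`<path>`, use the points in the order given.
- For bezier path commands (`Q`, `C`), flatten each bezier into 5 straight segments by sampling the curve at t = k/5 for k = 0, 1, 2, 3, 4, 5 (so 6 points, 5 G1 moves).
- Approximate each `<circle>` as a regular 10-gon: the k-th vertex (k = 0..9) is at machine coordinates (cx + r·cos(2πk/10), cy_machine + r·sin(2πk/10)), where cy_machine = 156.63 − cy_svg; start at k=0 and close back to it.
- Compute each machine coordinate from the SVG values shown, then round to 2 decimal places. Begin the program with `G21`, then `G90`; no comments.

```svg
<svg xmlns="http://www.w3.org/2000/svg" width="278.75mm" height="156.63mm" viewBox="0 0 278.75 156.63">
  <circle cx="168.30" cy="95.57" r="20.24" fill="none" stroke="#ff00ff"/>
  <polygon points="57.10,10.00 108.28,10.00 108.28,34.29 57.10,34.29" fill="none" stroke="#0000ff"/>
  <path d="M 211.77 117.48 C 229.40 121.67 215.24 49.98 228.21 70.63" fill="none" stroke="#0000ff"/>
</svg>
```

1 u = 1 mm; y_m = 156.63 − y.

[1] `<circle>` circle, #ff00ff→score S596 F2350: (188.54,61.06) → (184.67,72.96) → (174.55,80.31) → (162.05,80.31) → (151.93,72.96) → (148.06,61.06) → (151.93,49.16) → (162.05,41.81) → (174.55,41.81) → (184.67,49.16) → (188.54,61.06) (closed)

[2] `<polygon>` rectangle, #0000ff→cut S851 F1139: (57.10,146.63) → (108.28,146.63) → (108.28,122.34) → (57.10,122.34) → (57.10,146.63) (closed)

[3] `<path>` cubic bezier, #0000ff→cut S851 F1139: (211.77,39.15) → (219.00,44.40) → (221.44,59.78) → (221.90,77.22) → (223.21,88.65) → (228.21,86.00)

G21
G90
G0 X188.54 Y61.06
M4 S596
G1 X184.67 Y72.96 F2350
G1 X174.55 Y80.31 F2350
G1 X162.05 Y80.31 F2350
G1 X151.93 Y72.96 F2350
G1 X148.06 Y61.06 F2350
G1 X151.93 Y49.16 F2350
G1 X162.05 Y41.81 F2350
G1 X174.55 Y41.81 F2350
G1 X184.67 Y49.16 F2350
G1 X188.54 Y61.06 F2350
M5
G0 X57.10 Y146.63
M4 S851
G1 X108.28 Y146.63 F1139
G1 X108.28 Y122.34 F1139
G1 X57.10 Y122.34 F1139
G1 X57.10 Y146.63 F1139
M5
G0 X211.77 Y39.15
M4 S851
G1 X219.00 Y44.40 F1139
G1 X221.44 Y59.78 F1139
G1 X221.90 Y77.22 F1139
G1 X223.21 Y88.65 F1139
G1 X228.21 Y86.00 F1139
M5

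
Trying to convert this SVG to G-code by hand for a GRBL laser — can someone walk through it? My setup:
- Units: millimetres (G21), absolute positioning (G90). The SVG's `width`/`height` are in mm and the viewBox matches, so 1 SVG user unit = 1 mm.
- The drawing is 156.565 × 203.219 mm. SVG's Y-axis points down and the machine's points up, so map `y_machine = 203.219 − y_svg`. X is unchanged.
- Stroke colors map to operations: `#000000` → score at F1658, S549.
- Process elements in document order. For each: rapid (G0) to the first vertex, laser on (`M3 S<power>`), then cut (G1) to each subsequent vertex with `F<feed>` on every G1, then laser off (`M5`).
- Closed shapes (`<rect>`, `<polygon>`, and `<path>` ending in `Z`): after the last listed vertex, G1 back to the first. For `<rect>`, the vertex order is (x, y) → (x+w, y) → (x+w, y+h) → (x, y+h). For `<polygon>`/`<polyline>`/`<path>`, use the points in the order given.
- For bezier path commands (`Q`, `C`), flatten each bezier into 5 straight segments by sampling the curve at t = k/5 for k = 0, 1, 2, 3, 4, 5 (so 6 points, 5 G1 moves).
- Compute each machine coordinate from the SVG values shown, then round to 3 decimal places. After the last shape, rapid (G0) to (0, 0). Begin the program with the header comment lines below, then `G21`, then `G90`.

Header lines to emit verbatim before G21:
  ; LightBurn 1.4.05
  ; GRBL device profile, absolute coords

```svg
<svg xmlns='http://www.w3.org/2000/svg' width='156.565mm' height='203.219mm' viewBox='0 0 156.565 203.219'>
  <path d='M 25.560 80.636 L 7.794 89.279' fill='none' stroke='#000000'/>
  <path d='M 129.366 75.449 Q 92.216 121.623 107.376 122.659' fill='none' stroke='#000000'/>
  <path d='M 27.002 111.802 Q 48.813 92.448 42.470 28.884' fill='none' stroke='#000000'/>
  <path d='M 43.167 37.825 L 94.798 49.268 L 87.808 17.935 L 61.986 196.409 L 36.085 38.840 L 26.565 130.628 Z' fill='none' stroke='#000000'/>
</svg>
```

; LightBurn 1.4.05
; GRBL device profile, absolute coords
G21
G90
G0 X25.560 Y122.583
M3 S549
G1 X7.794 Y113.940 F1658
M5
G0 X129.366 Y127.770
M3 S549
G1 X116.598 Y111.106 F1658
G1 X108.016 Y98.053 F1658
G1 X103.618 Y88.611 F1658
G1 X103.404 Y82.780 F1658
G1 X107.376 Y80.560 F1658
M5
G0 X27.002 Y91.417
M3 S549
G1 X34.600 Y100.927 F1658
G1 X39.946 Y113.974 F1658
G1 X43.040 Y130.557 F1658
G1 X43.881 Y150.678 F1658
G1 X42.470 Y174.335 F1658
M5
G0 X43.167 Y165.394
M3 S549
G1 X94.798 Y153.951 F1658
G1 X87.808 Y185.284 F1658
G1 X61.986 Y6.810 F1658
G1 X36.085 Y164.379 F1658
G1 X26.565 Y72.591 F1658
G1 X43.167 Y165.394 F1658
M5
G0 X0.000 Y0.000

Since the viewBox matches the mm dimensions, user units are millimetres directly. The only transform is the Y-flip y_m = 203.219 − y_svg.

Shape 1 is a line segment drawn with `<path>`. Its stroke #000000 means score at S549, F1658. After flipping Y the toolpath is (25.560,122.583) → (7.794,113.940).

Shape 2 is a quadratic bezier drawn with `<path>`. Its stroke #000000 means score at S549, F1658. After flipping Y the toolpath is (129.366,127.770) → (116.598,111.106) → (108.016,98.053) → (103.618,88.611) → (103.404,82.780) → (107.376,80.560).

Shape 3 is a quadratic bezier drawn with `<path>`. Its stroke #000000 means score at S549, F1658. After flipping Y the toolpath is (27.002,91.417) → (34.600,100.927) → (39.946,113.974) → (43.040,130.557) → (43.881,150.678) → (42.470,174.335).

Shape 4 is a closed polygon drawn with `<path>`. Its stroke #000000 means score at S549, F1658. After flipping Y the toolpath is (43.167,165.394) → (94.798,153.951) → (87.808,185.284) → (61.986,6.810) → (36.085,164.379) → (26.565,72.591) → (43.167,165.394), returning to the start.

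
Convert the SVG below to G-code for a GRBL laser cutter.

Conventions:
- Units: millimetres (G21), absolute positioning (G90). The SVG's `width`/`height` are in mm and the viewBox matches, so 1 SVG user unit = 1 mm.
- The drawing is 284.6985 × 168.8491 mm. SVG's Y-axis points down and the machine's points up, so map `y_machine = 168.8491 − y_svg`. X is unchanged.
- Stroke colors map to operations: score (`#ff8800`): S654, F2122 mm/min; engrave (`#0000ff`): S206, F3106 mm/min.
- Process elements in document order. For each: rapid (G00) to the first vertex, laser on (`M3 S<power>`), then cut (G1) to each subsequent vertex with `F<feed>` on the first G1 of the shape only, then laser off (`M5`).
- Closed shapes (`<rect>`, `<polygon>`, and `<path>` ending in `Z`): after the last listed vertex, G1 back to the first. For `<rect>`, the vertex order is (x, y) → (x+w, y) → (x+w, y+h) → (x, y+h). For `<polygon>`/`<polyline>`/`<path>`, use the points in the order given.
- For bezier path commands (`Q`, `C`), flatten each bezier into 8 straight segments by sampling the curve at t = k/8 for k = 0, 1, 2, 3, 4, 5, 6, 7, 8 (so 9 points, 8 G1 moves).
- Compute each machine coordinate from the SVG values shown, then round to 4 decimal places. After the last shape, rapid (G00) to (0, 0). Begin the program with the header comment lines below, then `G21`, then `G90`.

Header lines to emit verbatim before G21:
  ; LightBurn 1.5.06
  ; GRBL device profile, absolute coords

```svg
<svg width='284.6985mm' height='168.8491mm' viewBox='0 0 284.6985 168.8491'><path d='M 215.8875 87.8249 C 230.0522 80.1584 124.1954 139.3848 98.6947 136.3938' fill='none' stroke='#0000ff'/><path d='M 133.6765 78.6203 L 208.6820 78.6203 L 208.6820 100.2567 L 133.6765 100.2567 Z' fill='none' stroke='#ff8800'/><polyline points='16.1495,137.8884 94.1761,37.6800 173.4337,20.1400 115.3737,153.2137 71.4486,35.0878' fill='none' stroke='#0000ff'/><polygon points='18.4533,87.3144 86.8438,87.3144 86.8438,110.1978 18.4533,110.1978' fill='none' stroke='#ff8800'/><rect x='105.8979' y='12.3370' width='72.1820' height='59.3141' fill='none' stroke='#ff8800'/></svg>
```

viewBox `0 0 284.6985 168.8491` with mm width/height → 1 unit = 1 mm. Flip: y_m = 168.8491 − y_svg.

**Shape 1** — `<path>` cubic bezier, stroke `#0000ff` → engrave (S206, F3106). Control points (SVG): P0=(215.8875,87.8249), P1=(230.0522,80.1584), P2=(124.1954,139.3848), P3=(98.6947,136.3938); sampled at t=k/8. Machine vertices: (215.8875,81.0242) → (215.9646,81.0157) → (207.1379,76.2490) → (191.7555,68.2371) → (172.1656,58.4931) → (150.7164,48.5298) → (129.7561,39.8605) → (111.6328,33.9979) → (98.6947,32.4553). Open path.

**Shape 2** — `<path>` rectangle, stroke `#ff8800` → score (S654, F2122). Machine vertices: (133.6765,90.2288) → (208.6820,90.2288) → (208.6820,68.5924) → (133.6765,68.5924) → (133.6765,90.2288). Closed: final G1 returns to the first vertex.

**Shape 3** — `<polyline>` open polyline, stroke `#0000ff` → engrave (S206, F3106). Machine vertices: (16.1495,30.9607) → (94.1761,131.1691) → (173.4337,148.7091) → (115.3737,15.6354) → (71.4486,133.7613). Open path.

**Shape 4** — `<polygon>` rectangle, stroke `#ff8800` → score (S654, F2122). Machine vertices: (18.4533,81.5347) → (86.8438,81.5347) → (86.8438,58.6513) → (18.4533,58.6513) → (18.4533,81.5347). Closed: final G1 returns to the first vertex.

**Shape 5** — `<rect>` rectangle, stroke `#ff8800` → score (S654, F2122). Machine vertices: (105.8979,156.5121) → (178.0799,156.5121) → (178.0799,97.1980) → (105.8979,97.1980) → (105.8979,156.5121). Closed: final G1 returns to the first vertex.

; LightBurn 1.5.06
; GRBL device profile, absolute coords
G21
G90
G00 X215.8875 Y81.0242
M3 S206
G1 X215.9646 Y81.0157 F3106
G1 X207.1379 Y76.2490
G1 X191.7555 Y68.2371
G1 X172.1656 Y58.4931
G1 X150.7164 Y48.5298
G1 X129.7561 Y39.8605
G1 X111.6328 Y33.9979
G1 X98.6947 Y32.4553
M5
G00 X133.6765 Y90.2288
M3 S654
G1 X208.6820 Y90.2288 F2122
G1 X208.6820 Y68.5924
G1 X133.6765 Y68.5924
G1 X133.6765 Y90.2288
M5
G00 X16.1495 Y30.9607
M3 S206
G1 X94.1761 Y131.1691 F3106
G1 X173.4337 Y148.7091
G1 X115.3737 Y15.6354
G1 X71.4486 Y133.7613
M5
G00 X18.4533 Y81.5347
M3 S654
G1 X86.8438 Y81.5347 F2122
G1 X86.8438 Y58.6513
G1 X18.4533 Y58.6513
G1 X18.4533 Y81.5347
M5
G00 X105.8979 Y156.5121
M3 S654
G1 X178.0799 Y156.5121 F2122
G1 X178.0799 Y97.1980
G1 X105.8979 Y97.1980
G1 X105.8979 Y156.5121
M5
G00 X0.0000 Y0.0000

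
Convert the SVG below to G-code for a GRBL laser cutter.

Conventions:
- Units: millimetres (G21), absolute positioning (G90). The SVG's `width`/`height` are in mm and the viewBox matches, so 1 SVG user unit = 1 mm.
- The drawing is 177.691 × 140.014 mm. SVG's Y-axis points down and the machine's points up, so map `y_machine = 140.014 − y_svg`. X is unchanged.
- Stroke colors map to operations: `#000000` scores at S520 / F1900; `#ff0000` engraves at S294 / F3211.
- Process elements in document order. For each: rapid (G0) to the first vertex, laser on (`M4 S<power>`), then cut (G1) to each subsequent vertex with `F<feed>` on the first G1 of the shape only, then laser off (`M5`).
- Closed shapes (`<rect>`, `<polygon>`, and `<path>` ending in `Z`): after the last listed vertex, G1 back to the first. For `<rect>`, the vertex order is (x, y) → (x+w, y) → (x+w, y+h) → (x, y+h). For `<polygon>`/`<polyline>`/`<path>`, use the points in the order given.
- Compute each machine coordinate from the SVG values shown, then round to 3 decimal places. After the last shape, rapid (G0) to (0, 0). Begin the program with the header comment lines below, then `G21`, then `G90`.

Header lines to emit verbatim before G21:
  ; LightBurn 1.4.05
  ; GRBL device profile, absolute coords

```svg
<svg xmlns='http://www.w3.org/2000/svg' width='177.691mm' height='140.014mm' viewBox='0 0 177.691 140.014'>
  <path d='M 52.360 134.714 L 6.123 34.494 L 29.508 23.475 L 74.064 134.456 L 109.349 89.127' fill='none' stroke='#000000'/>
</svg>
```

Since the viewBox matches the mm dimensions, user units are millimetres directly. The only transform is the Y-flip y_m = 140.014 − y_svg.

Shape 1 is a open polyline drawn with `<path>`. Its stroke #000000 means score at S520, F1900. After flipping Y the toolpath is (52.360,5.300) → (6.123,105.520) → (29.508,116.539) → (74.064,5.558) → (109.349,50.887).

; LightBurn 1.4.05
; GRBL device profile, absolute coords
G21
G90
G0 X52.360 Y5.300
M4 S520
G1 X6.123 Y105.520 F1900
G1 X29.508 Y116.539
G1 X74.064 Y5.558
G1 X109.349 Y50.887
M5
G0 X0.000 Y0.000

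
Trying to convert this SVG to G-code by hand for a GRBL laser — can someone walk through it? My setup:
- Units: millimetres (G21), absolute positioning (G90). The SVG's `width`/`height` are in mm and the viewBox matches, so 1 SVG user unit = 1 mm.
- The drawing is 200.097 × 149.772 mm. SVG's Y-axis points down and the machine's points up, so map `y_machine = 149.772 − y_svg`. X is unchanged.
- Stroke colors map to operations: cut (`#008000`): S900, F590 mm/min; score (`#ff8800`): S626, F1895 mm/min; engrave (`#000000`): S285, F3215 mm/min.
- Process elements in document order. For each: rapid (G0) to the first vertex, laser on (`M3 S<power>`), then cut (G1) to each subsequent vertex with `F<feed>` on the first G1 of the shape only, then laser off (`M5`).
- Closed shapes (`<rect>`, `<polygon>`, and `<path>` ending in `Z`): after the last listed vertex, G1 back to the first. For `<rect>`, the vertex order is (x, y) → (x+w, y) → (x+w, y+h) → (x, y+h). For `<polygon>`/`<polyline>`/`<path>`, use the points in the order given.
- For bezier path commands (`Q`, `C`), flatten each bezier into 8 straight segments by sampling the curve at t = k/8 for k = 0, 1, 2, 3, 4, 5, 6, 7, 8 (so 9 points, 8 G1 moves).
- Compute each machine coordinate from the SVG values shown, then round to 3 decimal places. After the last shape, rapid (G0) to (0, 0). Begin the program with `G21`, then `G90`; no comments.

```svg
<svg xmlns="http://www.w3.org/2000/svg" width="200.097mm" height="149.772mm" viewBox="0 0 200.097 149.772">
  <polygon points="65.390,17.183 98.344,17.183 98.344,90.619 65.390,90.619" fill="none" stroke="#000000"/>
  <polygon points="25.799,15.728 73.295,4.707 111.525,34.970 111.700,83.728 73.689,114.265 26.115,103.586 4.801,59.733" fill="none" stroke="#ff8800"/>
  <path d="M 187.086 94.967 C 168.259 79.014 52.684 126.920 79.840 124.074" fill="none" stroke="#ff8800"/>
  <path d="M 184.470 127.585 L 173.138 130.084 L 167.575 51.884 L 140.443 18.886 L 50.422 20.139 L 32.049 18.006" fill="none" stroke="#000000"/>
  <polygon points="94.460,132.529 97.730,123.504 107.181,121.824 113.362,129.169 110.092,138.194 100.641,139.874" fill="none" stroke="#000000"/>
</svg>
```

viewBox `0 0 200.097 149.772` with mm width/height → 1 unit = 1 mm. Flip: y_m = 149.772 − y_svg.

**Shape 1** — `<polygon>` rectangle, stroke `#000000` → engrave (S285, F3215). Machine vertices: (65.390,132.589) → (98.344,132.589) → (98.344,59.153) → (65.390,59.153) → (65.390,132.589). Closed: final G1 returns to the first vertex.

**Shape 2** — `<polygon>` regular polygon, stroke `#ff8800` → score (S626, F1895). Machine vertices: (25.799,134.044) → (73.295,145.065) → (111.525,114.802) → (111.700,66.044) → (73.689,35.507) → (26.115,46.186) → (4.801,90.039) → (25.799,134.044). Closed: final G1 returns to the first vertex.

**Shape 3** — `<path>` cubic bezier, stroke `#ff8800` → score (S626, F1895). Control points (SVG): P0=(187.086,94.967), P1=(168.259,79.014), P2=(52.684,126.920), P3=(79.840,124.074); sampled at t=k/8. Machine vertices: (187.086,54.805) → (175.959,58.018) → (158.567,56.587) → (137.719,51.856) → (116.219,45.167) → (96.875,37.863) → (82.493,31.289) → (75.879,26.786) → (79.840,25.698). Open path.

**Shape 4** — `<path>` open polyline, stroke `#000000` → engrave (S285, F3215). Machine vertices: (184.470,22.187) → (173.138,19.688) → (167.575,97.888) → (140.443,130.886) → (50.422,129.633) → (32.049,131.766). Open path.

**Shape 5** — `<polygon>` regular polygon, stroke `#000000` → engrave (S285, F3215). Machine vertices: (94.460,17.243) → (97.730,26.268) → (107.181,27.948) → (113.362,20.603) → (110.092,11.578) → (100.641,9.898) → (94.460,17.243). Closed: final G1 returns to the first vertex.

G21
G90
G0 X65.390 Y132.589
M3 S285
G1 X98.344 Y132.589 F3215
G1 X98.344 Y59.153
G1 X65.390 Y59.153
G1 X65.390 Y132.589
M5
G0 X25.799 Y134.044
M3 S626
G1 X73.295 Y145.065 F1895
G1 X111.525 Y114.802
G1 X111.700 Y66.044
G1 X73.689 Y35.507
G1 X26.115 Y46.186
G1 X4.801 Y90.039
G1 X25.799 Y134.044
M5
G0 X187.086 Y54.805
M3 S626
G1 X175.959 Y58.018 F1895
G1 X158.567 Y56.587
G1 X137.719 Y51.856
G1 X116.219 Y45.167
G1 X96.875 Y37.863
G1 X82.493 Y31.289
G1 X75.879 Y26.786
G1 X79.840 Y25.698
M5
G0 X184.470 Y22.187
M3 S285
G1 X173.138 Y19.688 F3215
G1 X167.575 Y97.888
G1 X140.443 Y130.886
G1 X50.422 Y129.633
G1 X32.049 Y131.766
M5
G0 X94.460 Y17.243
M3 S285
G1 X97.730 Y26.268 F3215
G1 X107.181 Y27.948
G1 X113.362 Y20.603
G1 X110.092 Y11.578
G1 X100.641 Y9.898
G1 X94.460 Y17.243
M5
G0 X0.000 Y0.000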